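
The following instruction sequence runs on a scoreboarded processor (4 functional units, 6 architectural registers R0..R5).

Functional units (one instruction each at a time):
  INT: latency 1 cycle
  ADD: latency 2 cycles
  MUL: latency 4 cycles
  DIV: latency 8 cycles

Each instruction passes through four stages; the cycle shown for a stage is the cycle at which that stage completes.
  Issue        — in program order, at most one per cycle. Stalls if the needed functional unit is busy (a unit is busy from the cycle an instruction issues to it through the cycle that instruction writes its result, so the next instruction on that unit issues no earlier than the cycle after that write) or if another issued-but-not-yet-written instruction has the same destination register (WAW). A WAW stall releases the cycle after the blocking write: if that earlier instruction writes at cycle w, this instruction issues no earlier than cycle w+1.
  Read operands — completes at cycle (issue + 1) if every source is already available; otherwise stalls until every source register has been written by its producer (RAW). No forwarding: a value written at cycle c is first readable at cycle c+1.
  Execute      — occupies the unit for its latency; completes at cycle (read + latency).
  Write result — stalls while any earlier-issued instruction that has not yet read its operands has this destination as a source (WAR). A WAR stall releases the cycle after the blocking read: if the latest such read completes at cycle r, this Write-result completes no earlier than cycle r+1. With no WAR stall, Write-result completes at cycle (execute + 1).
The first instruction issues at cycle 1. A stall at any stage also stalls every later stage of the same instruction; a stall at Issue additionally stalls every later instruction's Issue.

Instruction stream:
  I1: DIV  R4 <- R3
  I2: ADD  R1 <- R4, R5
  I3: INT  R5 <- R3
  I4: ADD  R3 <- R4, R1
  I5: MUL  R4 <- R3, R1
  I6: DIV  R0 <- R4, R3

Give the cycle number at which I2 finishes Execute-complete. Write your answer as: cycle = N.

1) issue 1, read 2, done 10, write 11
2) issue 2, read 12, done 14, write 15  <RAW R4: wait I1 write@11>
3) issue 3, read 4, done 5, write 13  <WAR R5: wait I2 read@12>
4) issue 16, read 17, done 19, write 20  <struct: ADD busy until I2 writes@15>
5) issue 17, read 21, done 25, write 26  <RAW R3: wait I4 write@20>
6) issue 18, read 27, done 35, write 36  <RAW R4: wait I5 write@26>

cycle = 14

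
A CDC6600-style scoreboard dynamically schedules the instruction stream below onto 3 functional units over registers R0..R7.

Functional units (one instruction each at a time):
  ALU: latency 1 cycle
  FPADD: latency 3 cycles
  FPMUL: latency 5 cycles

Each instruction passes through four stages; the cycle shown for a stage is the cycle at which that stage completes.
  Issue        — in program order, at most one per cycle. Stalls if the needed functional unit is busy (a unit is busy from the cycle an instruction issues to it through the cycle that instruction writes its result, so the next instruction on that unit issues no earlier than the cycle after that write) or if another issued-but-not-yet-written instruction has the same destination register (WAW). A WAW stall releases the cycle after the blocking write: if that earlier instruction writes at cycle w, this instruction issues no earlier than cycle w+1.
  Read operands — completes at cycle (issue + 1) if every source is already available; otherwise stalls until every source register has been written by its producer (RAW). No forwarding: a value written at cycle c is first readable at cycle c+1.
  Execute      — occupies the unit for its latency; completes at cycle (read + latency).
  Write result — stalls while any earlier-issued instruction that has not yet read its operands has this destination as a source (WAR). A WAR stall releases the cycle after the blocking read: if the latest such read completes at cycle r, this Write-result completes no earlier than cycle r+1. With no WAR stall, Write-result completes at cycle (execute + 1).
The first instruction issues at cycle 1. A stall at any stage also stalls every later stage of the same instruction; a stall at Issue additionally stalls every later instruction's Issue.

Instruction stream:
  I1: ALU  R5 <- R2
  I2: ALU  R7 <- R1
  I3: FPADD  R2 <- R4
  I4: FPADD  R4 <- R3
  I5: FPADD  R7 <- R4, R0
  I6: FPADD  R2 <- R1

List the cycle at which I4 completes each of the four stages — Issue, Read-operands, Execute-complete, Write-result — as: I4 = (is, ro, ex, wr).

1) issue 1, read 2, done 3, write 4
2) issue 5, read 6, done 7, write 8  <struct: ALU busy until I1 writes@4>
3) issue 6, read 7, done 10, write 11
4) issue 12, read 13, done 16, write 17  <struct: FPADD busy until I3 writes@11>
5) issue 18, read 19, done 22, write 23  <struct: FPADD busy until I4 writes@17>
6) issue 24, read 25, done 28, write 29  <struct: FPADD busy until I5 writes@23>

I4 = (12, 13, 16, 17)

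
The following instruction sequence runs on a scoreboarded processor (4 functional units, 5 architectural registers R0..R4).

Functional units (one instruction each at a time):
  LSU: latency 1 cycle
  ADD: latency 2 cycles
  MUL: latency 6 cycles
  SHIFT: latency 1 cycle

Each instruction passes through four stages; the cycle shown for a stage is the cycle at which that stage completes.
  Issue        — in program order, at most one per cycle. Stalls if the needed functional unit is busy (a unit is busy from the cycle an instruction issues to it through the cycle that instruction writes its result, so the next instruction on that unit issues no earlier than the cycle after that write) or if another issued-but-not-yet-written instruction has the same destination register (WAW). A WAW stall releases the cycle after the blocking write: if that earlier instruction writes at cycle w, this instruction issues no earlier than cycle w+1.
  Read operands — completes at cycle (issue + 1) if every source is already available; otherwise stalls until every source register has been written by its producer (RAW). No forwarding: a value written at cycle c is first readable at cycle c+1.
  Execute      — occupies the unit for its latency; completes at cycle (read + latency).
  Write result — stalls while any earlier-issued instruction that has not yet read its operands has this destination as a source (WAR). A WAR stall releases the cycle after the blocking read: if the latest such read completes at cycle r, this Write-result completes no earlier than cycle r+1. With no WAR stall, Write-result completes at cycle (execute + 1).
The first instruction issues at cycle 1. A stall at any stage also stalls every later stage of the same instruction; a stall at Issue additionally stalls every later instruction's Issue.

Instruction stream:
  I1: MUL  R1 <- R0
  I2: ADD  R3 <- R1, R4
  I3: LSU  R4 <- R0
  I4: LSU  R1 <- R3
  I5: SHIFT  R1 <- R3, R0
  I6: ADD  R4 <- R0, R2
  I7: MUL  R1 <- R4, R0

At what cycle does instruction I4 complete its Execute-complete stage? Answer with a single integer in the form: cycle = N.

cycle = 15

1) issue 1, read 2, done 8, write 9
2) issue 2, read 10, done 12, write 13  <RAW R1: wait I1 write@9>
3) issue 3, read 4, done 5, write 11  <WAR R4: wait I2 read@10>
4) issue 12, read 14, done 15, write 16  <struct: LSU busy until I3 writes@11 / RAW R3: wait I2 write@13>
5) issue 17, read 18, done 19, write 20  <WAW R1: wait I4 write@16>
6) issue 18, read 19, done 21, write 22
7) issue 21, read 23, done 29, write 30  <WAW R1: wait I5 write@20 / RAW R4: wait I6 write@22>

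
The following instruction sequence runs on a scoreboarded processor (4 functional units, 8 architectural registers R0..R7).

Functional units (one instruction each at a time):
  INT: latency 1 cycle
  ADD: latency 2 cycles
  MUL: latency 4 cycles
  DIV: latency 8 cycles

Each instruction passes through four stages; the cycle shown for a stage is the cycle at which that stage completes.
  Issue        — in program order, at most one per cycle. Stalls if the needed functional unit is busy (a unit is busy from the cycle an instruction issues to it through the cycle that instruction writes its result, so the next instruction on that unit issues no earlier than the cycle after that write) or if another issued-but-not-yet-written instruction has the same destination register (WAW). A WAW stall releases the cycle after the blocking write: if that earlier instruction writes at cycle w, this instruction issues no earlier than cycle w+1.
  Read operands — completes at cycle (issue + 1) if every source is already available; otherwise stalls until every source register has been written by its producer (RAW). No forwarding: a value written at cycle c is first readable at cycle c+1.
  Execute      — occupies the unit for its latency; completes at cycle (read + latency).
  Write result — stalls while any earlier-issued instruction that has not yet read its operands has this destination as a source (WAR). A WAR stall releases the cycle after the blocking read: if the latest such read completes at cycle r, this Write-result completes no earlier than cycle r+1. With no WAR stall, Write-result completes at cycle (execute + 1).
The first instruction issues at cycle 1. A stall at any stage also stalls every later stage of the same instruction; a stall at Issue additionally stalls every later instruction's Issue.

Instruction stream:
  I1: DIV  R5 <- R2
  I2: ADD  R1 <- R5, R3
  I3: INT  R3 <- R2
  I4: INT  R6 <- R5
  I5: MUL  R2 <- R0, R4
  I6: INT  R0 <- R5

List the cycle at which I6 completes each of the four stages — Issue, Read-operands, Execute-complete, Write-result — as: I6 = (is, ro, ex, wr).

I6 = (18, 19, 20, 21)

I1 -> (1, 2, 10, 11)
I2 -> (2, 12, 14, 15)  // RAW R5: wait I1 write@11
I3 -> (3, 4, 5, 13)  // WAR R3: wait I2 read@12
I4 -> (14, 15, 16, 17)  // struct: INT busy until I3 writes@13
I5 -> (15, 16, 20, 21)
I6 -> (18, 19, 20, 21)  // struct: INT busy until I4 writes@17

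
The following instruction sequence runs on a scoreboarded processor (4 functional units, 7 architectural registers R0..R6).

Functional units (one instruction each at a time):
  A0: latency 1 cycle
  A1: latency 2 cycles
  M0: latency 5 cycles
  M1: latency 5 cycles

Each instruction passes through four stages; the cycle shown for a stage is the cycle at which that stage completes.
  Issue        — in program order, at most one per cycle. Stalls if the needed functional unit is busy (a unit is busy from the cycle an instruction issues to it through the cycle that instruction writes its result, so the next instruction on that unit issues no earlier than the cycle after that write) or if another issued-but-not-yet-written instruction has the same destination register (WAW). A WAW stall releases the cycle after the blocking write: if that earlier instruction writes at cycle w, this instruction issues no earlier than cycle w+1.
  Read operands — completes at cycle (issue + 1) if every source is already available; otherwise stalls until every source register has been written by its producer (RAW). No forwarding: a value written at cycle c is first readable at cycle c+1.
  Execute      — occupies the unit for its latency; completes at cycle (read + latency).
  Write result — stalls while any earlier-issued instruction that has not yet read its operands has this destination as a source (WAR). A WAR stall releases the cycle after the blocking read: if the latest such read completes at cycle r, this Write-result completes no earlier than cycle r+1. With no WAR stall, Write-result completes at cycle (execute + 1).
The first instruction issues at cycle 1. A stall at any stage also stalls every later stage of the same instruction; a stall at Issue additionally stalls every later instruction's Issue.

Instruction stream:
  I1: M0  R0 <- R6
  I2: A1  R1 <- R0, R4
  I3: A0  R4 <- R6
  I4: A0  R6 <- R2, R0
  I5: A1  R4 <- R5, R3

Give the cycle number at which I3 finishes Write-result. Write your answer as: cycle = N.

cycle = 10

1) issue 1, read 2, done 7, write 8
2) issue 2, read 9, done 11, write 12  <RAW R0: wait I1 write@8>
3) issue 3, read 4, done 5, write 10  <WAR R4: wait I2 read@9>
4) issue 11, read 12, done 13, write 14  <struct: A0 busy until I3 writes@10>
5) issue 13, read 14, done 16, write 17  <struct: A1 busy until I2 writes@12>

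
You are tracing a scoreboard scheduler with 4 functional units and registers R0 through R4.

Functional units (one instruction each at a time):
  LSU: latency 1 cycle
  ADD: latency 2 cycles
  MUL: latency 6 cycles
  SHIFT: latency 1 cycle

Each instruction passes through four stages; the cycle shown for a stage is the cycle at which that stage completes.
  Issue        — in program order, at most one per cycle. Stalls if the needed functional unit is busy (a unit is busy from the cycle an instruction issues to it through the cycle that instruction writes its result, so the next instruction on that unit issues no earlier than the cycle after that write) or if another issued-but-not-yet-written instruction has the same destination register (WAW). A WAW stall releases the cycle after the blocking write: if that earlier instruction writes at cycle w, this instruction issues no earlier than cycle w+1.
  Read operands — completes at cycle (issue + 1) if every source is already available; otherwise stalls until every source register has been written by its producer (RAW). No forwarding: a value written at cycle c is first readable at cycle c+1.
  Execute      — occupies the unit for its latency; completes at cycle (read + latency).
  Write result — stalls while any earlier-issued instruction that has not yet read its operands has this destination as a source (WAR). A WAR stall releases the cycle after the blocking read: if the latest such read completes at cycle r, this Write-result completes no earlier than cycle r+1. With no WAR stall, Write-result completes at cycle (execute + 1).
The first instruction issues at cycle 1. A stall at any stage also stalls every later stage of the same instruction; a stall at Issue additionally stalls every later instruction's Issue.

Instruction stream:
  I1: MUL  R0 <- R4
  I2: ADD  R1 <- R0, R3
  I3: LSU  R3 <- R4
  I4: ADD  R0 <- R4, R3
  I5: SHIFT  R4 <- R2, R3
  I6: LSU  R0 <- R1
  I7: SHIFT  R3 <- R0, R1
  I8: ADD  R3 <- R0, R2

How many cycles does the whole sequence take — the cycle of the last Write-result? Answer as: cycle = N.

I1: IS=1 RO=2 EX=8 WR=9
I2: IS=2 RO=10 EX=12 WR=13  [RAW R0: wait I1 write@9]
I3: IS=3 RO=4 EX=5 WR=11  [WAR R3: wait I2 read@10]
I4: IS=14 RO=15 EX=17 WR=18  [struct: ADD busy until I2 writes@13]
I5: IS=15 RO=16 EX=17 WR=18
I6: IS=19 RO=20 EX=21 WR=22  [WAW R0: wait I4 write@18]
I7: IS=20 RO=23 EX=24 WR=25  [RAW R0: wait I6 write@22]
I8: IS=26 RO=27 EX=29 WR=30  [WAW R3: wait I7 write@25]

cycle = 30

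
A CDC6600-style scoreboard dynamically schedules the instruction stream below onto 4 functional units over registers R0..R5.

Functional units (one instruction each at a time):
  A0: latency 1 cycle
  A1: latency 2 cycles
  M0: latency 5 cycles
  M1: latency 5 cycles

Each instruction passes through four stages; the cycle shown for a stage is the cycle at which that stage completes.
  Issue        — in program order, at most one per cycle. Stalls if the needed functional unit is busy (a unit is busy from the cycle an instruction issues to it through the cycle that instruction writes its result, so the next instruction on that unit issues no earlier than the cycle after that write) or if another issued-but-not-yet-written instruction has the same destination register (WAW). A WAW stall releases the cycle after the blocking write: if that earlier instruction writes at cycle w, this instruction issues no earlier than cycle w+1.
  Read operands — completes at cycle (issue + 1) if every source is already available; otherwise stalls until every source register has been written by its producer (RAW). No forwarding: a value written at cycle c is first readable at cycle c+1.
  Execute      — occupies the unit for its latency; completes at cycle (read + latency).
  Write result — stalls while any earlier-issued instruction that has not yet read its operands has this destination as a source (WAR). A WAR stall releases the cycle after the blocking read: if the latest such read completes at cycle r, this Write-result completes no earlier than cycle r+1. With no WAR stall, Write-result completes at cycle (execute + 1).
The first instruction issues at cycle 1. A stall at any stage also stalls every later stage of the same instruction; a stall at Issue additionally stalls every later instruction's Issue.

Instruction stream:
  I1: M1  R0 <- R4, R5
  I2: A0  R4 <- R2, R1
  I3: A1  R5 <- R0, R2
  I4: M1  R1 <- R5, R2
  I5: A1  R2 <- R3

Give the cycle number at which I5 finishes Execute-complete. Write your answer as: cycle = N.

cycle = 16

  I1 | 1 | 2 | 7 | 8
  I2 | 2 | 3 | 4 | 5
  I3 | 3 | 9 | 11 | 12   RAW R0: wait I1 write@8
  I4 | 9 | 13 | 18 | 19   struct: M1 busy until I1 writes@8 · RAW R5: wait I3 write@12
  I5 | 13 | 14 | 16 | 17   struct: A1 busy until I3 writes@12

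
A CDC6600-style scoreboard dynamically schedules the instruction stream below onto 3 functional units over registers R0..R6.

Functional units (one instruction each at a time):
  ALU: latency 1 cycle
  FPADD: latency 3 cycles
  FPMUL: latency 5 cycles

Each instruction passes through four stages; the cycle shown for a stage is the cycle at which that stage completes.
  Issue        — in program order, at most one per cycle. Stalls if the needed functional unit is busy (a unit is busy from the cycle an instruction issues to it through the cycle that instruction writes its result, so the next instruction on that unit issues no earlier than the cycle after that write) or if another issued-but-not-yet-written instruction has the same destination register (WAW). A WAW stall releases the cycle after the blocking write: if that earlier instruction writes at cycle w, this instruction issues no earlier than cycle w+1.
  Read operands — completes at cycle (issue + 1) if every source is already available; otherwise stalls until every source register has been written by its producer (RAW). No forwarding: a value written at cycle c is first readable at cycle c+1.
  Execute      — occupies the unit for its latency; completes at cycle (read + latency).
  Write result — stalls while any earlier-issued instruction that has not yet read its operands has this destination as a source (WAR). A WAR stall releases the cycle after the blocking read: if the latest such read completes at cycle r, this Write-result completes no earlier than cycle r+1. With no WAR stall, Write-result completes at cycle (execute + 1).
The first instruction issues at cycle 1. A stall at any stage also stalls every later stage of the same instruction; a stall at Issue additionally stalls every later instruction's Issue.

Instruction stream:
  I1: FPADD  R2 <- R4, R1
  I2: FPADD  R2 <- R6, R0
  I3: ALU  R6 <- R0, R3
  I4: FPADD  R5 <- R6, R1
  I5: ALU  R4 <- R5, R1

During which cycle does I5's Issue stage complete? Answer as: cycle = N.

I1 -> (1, 2, 5, 6)
I2 -> (7, 8, 11, 12)  // struct: FPADD busy until I1 writes@6
I3 -> (8, 9, 10, 11)
I4 -> (13, 14, 17, 18)  // struct: FPADD busy until I2 writes@12
I5 -> (14, 19, 20, 21)  // RAW R5: wait I4 write@18

cycle = 14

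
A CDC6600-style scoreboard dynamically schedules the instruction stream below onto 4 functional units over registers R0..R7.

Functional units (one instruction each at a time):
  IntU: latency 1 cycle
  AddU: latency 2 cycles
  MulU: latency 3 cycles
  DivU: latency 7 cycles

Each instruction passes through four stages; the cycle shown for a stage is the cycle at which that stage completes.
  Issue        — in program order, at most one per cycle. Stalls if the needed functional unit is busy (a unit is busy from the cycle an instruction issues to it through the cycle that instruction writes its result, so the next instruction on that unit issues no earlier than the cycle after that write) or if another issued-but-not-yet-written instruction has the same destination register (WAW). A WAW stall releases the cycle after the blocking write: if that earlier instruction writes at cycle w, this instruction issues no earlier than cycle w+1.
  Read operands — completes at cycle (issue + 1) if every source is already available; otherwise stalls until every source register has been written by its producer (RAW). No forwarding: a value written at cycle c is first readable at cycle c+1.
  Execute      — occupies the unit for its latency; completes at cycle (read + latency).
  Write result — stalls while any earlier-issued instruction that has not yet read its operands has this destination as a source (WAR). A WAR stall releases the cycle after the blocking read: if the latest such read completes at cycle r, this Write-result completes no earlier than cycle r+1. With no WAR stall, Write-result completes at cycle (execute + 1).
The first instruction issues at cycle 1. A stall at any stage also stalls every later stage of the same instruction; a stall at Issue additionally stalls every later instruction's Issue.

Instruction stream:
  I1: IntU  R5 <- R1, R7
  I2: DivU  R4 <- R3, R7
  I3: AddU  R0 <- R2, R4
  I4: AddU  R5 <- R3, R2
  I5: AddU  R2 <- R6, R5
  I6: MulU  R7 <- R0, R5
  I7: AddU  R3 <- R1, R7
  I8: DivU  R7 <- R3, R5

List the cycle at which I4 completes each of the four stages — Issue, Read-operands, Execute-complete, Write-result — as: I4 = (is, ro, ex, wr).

I4 = (16, 17, 19, 20)

[I1] 1/2/3/4
[I2] 2/3/10/11
[I3] 3/12/14/15  (RAW R4: wait I2 write@11)
[I4] 16/17/19/20  (struct: AddU busy until I3 writes@15)
[I5] 21/22/24/25  (struct: AddU busy until I4 writes@20)
[I6] 22/23/26/27
[I7] 26/28/30/31  (struct: AddU busy until I5 writes@25; RAW R7: wait I6 write@27)
[I8] 28/32/39/40  (WAW R7: wait I6 write@27; RAW R3: wait I7 write@31)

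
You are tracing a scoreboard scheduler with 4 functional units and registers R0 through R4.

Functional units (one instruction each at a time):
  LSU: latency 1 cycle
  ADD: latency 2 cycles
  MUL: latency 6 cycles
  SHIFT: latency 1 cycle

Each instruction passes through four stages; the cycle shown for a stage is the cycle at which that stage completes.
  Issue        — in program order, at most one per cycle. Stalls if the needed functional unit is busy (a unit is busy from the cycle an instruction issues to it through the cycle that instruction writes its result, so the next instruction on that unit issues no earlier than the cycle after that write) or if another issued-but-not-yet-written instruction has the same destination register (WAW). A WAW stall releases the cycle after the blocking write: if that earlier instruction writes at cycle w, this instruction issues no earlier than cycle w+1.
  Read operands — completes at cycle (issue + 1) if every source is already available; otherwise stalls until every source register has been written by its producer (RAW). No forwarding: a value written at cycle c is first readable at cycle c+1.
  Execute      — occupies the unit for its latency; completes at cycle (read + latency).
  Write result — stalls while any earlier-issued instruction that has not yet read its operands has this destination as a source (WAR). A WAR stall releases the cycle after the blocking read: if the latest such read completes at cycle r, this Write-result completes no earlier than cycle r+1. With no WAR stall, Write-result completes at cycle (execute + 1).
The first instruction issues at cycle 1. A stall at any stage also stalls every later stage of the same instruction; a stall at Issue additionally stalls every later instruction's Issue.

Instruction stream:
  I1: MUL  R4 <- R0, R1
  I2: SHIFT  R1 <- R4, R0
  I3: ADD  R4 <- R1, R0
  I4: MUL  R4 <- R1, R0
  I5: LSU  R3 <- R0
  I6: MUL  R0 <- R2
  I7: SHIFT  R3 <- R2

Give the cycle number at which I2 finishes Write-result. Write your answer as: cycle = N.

cycle = 12

I1  is:1  ro:2  ex:8  wr:9
I2  is:2  ro:10  ex:11  wr:12  — RAW R4: wait I1 write@9
I3  is:10  ro:13  ex:15  wr:16  — WAW R4: wait I1 write@9, RAW R1: wait I2 write@12
I4  is:17  ro:18  ex:24  wr:25  — WAW R4: wait I3 write@16
I5  is:18  ro:19  ex:20  wr:21
I6  is:26  ro:27  ex:33  wr:34  — struct: MUL busy until I4 writes@25
I7  is:27  ro:28  ex:29  wr:30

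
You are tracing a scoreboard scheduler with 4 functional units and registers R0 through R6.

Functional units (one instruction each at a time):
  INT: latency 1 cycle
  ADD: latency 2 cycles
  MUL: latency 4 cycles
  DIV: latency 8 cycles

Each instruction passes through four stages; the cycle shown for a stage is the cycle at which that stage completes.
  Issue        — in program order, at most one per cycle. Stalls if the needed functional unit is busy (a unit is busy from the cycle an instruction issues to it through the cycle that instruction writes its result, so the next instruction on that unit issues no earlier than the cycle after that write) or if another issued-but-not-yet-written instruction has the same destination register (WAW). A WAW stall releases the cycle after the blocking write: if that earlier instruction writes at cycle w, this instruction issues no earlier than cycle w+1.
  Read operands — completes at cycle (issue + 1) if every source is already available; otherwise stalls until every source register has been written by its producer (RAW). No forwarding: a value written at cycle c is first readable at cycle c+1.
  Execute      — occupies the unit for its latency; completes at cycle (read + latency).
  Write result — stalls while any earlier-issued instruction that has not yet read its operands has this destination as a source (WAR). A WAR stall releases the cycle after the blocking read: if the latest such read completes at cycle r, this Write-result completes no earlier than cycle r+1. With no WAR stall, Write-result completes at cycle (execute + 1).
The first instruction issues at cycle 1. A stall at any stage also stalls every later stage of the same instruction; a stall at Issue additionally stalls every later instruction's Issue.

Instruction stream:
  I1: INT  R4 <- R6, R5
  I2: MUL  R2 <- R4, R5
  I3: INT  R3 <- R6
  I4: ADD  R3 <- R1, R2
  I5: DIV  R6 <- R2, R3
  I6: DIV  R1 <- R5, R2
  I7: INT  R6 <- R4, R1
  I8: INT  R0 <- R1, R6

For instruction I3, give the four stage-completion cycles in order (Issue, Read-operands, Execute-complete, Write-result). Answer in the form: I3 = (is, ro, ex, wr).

I3 = (5, 6, 7, 8)

[I1] 1/2/3/4
[I2] 2/5/9/10  (RAW R4: wait I1 write@4)
[I3] 5/6/7/8  (struct: INT busy until I1 writes@4)
[I4] 9/11/13/14  (WAW R3: wait I3 write@8; RAW R2: wait I2 write@10)
[I5] 10/15/23/24  (RAW R3: wait I4 write@14)
[I6] 25/26/34/35  (struct: DIV busy until I5 writes@24)
[I7] 26/36/37/38  (RAW R1: wait I6 write@35)
[I8] 39/40/41/42  (struct: INT busy until I7 writes@38)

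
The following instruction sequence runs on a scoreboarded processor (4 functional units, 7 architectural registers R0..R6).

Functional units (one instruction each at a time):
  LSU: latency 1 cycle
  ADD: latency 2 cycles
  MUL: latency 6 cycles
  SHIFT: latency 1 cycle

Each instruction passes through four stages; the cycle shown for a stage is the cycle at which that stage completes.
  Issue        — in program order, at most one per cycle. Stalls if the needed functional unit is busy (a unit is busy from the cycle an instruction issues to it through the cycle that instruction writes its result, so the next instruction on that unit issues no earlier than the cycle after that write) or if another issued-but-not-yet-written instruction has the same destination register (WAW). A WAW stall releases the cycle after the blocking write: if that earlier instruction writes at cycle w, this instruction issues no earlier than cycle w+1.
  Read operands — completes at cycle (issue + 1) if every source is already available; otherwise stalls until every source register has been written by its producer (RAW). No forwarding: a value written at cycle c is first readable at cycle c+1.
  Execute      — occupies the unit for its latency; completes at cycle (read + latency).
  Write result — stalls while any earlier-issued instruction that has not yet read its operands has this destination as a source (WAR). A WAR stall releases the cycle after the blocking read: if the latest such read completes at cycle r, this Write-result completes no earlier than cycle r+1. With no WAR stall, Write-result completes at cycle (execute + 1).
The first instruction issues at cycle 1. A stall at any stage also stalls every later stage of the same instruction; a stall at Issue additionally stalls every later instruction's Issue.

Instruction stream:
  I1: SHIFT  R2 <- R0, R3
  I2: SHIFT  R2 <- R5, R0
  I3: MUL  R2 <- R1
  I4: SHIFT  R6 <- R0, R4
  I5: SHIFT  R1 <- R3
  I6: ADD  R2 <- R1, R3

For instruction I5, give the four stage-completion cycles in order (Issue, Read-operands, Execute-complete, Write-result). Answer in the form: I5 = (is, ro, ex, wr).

I1 -> (1, 2, 3, 4)
I2 -> (5, 6, 7, 8)  // struct: SHIFT busy until I1 writes@4
I3 -> (9, 10, 16, 17)  // WAW R2: wait I2 write@8
I4 -> (10, 11, 12, 13)
I5 -> (14, 15, 16, 17)  // struct: SHIFT busy until I4 writes@13
I6 -> (18, 19, 21, 22)  // WAW R2: wait I3 write@17

I5 = (14, 15, 16, 17)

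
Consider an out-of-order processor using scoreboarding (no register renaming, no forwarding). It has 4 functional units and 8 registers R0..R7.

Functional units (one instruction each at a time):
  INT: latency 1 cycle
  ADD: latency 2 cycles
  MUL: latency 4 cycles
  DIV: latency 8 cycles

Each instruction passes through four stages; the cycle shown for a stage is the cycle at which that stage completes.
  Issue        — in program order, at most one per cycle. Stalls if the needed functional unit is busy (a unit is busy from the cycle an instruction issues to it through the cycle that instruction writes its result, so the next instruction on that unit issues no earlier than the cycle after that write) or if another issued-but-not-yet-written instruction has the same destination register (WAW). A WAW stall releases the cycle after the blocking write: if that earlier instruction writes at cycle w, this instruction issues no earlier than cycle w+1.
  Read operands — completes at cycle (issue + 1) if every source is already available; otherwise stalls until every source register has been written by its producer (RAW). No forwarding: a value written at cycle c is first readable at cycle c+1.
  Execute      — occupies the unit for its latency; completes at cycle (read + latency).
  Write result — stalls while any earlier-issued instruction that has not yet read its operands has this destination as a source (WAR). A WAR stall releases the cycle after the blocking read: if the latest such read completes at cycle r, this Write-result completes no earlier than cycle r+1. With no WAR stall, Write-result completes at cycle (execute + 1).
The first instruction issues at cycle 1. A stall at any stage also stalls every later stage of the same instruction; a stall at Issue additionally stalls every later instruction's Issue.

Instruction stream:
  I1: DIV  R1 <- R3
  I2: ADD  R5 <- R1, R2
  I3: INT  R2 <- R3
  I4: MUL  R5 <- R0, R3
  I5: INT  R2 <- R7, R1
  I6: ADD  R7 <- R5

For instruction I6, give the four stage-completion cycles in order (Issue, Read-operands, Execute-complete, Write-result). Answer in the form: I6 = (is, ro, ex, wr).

I6 = (18, 23, 25, 26)

[1] I1 issues→DIV
[2] I1 reads, I2 issues→ADD
[3] I3 issues→INT
[4] I3 reads
[5] I3 exec-done
[10] I1 exec-done
[11] I1 writes R1
[12] I2 reads
[13] I3 writes R2
[14] I2 exec-done
[15] I2 writes R5
[16] I4 issues→MUL
[17] I4 reads, I5 issues→INT
[18] I5 reads, I6 issues→ADD
[19] I5 exec-done
[20] I5 writes R2
[21] I4 exec-done
[22] I4 writes R5
[23] I6 reads
[25] I6 exec-done
[26] I6 writes R7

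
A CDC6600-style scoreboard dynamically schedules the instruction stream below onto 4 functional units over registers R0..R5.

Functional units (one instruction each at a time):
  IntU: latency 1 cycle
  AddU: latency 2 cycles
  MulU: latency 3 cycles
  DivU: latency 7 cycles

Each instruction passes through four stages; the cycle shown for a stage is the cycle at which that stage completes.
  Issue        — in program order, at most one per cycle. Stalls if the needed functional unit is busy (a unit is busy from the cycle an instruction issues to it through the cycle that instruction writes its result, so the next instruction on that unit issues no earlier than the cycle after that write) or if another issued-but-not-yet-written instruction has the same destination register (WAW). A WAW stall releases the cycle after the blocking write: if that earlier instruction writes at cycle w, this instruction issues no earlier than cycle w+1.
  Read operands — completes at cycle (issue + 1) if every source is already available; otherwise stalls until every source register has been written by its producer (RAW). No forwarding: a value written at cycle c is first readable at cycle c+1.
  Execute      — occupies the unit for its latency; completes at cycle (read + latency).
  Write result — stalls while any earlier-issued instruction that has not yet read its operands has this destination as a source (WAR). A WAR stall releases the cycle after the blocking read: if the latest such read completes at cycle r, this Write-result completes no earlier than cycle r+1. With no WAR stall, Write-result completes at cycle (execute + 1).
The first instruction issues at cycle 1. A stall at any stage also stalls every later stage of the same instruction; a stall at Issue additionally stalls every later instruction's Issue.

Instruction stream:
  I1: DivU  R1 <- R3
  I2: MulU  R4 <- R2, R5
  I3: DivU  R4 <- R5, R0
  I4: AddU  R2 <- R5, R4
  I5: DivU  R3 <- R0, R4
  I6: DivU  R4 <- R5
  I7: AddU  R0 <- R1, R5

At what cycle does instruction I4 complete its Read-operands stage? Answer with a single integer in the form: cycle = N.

I1  is:1  ro:2  ex:9  wr:10
I2  is:2  ro:3  ex:6  wr:7
I3  is:11  ro:12  ex:19  wr:20  — struct: DivU busy until I1 writes@10
I4  is:12  ro:21  ex:23  wr:24  — RAW R4: wait I3 write@20
I5  is:21  ro:22  ex:29  wr:30  — struct: DivU busy until I3 writes@20
I6  is:31  ro:32  ex:39  wr:40  — struct: DivU busy until I5 writes@30
I7  is:32  ro:33  ex:35  wr:36

cycle = 21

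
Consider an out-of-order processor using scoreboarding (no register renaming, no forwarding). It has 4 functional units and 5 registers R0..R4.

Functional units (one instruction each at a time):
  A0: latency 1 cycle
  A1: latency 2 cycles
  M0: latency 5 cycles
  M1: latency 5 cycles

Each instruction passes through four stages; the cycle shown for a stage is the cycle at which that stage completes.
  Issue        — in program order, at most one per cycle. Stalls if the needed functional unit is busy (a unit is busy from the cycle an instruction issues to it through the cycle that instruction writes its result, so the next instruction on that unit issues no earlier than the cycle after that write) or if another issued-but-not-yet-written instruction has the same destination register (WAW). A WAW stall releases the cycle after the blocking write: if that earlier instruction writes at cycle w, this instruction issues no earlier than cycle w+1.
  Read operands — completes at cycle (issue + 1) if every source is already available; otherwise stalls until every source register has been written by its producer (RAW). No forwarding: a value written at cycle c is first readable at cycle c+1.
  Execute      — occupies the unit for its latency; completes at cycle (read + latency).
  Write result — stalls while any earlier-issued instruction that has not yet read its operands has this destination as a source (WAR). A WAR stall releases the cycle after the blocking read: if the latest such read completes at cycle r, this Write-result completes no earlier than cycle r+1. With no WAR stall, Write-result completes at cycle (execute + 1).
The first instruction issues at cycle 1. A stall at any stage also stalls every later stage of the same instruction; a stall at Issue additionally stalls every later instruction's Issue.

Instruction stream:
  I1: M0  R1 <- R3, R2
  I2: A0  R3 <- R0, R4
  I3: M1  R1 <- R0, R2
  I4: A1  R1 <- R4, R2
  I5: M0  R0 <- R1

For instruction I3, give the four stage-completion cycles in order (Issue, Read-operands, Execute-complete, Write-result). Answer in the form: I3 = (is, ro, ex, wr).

I3 = (9, 10, 15, 16)

I1 -> (1, 2, 7, 8)
I2 -> (2, 3, 4, 5)
I3 -> (9, 10, 15, 16)  // WAW R1: wait I1 write@8
I4 -> (17, 18, 20, 21)  // WAW R1: wait I3 write@16
I5 -> (18, 22, 27, 28)  // RAW R1: wait I4 write@21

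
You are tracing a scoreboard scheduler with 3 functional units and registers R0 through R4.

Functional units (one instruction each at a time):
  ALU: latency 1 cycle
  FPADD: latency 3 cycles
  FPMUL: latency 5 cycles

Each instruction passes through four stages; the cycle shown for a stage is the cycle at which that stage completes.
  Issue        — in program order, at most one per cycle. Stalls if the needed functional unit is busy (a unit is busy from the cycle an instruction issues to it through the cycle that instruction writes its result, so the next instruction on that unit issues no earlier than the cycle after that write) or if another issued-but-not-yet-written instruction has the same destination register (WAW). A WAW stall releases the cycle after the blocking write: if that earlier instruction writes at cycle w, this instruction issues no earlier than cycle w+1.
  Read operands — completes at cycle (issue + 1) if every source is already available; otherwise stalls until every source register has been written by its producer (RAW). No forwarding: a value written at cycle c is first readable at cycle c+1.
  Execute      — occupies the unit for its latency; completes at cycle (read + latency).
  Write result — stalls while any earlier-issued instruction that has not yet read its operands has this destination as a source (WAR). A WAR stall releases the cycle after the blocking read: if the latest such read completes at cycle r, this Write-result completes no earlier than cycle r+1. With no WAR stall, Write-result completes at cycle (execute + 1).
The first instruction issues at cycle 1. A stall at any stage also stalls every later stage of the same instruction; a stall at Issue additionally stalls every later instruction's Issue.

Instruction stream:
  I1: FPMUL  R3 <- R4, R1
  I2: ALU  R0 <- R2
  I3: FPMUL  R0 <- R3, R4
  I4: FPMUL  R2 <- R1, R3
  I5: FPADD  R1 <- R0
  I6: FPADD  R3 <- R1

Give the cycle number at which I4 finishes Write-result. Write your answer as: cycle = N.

cycle = 24

c1: I1 dispatched to FPMUL
c2: I1 operands ready; I2 dispatched to ALU
c3: I2 operands ready
c4: I2 complete
c5: R0←I2
c7: I1 complete
c8: R3←I1
c9: I3 dispatched to FPMUL
c10: I3 operands ready
c15: I3 complete
c16: R0←I3
c17: I4 dispatched to FPMUL
c18: I4 operands ready; I5 dispatched to FPADD
c19: I5 operands ready
c22: I5 complete
c23: I4 complete; R1←I5
c24: R2←I4; I6 dispatched to FPADD
c25: I6 operands ready
c28: I6 complete
c29: R3←I6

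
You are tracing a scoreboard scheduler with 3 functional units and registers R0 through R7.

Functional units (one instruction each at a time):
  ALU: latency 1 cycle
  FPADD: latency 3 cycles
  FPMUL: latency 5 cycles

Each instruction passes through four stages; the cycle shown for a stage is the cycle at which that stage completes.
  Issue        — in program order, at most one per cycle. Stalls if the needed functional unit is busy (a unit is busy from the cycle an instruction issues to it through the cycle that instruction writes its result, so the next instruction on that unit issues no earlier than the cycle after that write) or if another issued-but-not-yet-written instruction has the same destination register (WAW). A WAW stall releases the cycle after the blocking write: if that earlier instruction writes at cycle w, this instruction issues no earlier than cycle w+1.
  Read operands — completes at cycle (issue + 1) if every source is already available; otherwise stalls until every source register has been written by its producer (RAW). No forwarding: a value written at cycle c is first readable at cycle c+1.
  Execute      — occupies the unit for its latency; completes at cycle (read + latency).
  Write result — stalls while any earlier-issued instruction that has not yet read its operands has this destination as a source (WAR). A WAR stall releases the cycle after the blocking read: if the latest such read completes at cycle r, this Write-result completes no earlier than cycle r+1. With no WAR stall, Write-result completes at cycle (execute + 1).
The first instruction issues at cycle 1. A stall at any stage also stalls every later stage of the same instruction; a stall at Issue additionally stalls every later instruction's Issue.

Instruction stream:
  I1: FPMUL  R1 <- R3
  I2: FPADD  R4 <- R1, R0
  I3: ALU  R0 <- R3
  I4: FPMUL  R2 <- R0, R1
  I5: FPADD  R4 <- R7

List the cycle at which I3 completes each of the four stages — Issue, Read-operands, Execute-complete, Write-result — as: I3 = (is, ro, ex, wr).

I1 -> (1, 2, 7, 8)
I2 -> (2, 9, 12, 13)  // RAW R1: wait I1 write@8
I3 -> (3, 4, 5, 10)  // WAR R0: wait I2 read@9
I4 -> (9, 11, 16, 17)  // struct: FPMUL busy until I1 writes@8, RAW R0: wait I3 write@10
I5 -> (14, 15, 18, 19)  // struct: FPADD busy until I2 writes@13

I3 = (3, 4, 5, 10)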